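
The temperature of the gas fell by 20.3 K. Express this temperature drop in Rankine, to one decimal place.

36.5°R

An interval of 1 K corresponds to 1.8°R.
20.3 × 1.8 = 36.5.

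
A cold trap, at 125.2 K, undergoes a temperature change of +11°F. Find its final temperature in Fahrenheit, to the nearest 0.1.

-223.3°F

Initial temperature in Celsius: 125.2 - 273.15 = -147.9500°C.
The 11°F change is an interval, so only the factor 5/9 applies: +11 × 5/9 = +6.1111°C.
Final Celsius temperature: -147.9500 + 6.1111 = -141.8389°C.
In Fahrenheit: -141.8389 × 1.8 + 32 = -223.3°F.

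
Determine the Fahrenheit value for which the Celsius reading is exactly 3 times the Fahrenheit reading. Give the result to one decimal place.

Let F be the Fahrenheit reading. The Celsius reading is C = 5/9·F - 17.7778.
Require C = 3·F: 5/9·F - 17.7778 = 3·F.
(-22/9)·F = 17.7778  ⇒  F = -7.3.

-7.3°F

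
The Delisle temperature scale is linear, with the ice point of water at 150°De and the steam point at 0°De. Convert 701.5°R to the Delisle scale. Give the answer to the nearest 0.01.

-24.86°De

First in Celsius: (701.5 - 491.67) × 5/9 = 116.5722°C.
Linearly onto the Delisle scale: 150 + (116.5722 / 100) × (0 - 150) = -24.86°De.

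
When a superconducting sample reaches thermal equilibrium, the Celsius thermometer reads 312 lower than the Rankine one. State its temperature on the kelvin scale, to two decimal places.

48.56 K

Let x be the Rankine reading; then the Celsius reading is 5/9·x - 273.15.
(5/9·x - 273.15) - x = -312  ⇒  (-4/9)·x = -38.85  ⇒  x = 87.4125°R.
In Celsius: (87.4125 - 491.67) × 5/9 = -224.5875°C.
In kelvin: -224.5875 + 273.15 = 48.56 K.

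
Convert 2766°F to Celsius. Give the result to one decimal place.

1518.9°C

In Celsius: (2766 - 32) × 5/9 = 1518.8889°C.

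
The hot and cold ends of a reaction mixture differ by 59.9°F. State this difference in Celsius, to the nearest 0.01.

33.28°C

Only the scale ratio 5/9 matters for a change in temperature.
59.9 × 5/9 = 33.28.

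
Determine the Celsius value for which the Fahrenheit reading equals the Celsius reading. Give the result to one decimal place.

Let C be the Celsius reading. The Fahrenheit reading is F = 1.8·C + 32.
Set F = C: 1.8·C + 32 = C.
(0.8)·C = -32  ⇒  C = -40.0.

-40.0°C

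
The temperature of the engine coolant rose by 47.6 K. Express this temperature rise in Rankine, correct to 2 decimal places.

For a temperature interval the offset drops out; only the factor 1.8 applies.
47.6 × 1.8 = 85.68.

85.68°R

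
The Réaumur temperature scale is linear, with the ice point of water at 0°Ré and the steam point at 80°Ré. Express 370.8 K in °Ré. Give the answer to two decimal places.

78.12°Ré

First in Celsius: 370.8 - 273.15 = 97.6500°C.
Linearly onto the Réaumur scale: 0 + (97.6500 / 100) × (80 - 0) = 78.12°Ré.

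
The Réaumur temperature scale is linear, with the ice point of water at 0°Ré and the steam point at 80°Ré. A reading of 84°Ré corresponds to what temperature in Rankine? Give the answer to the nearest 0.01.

Linear interpolation between the fixed points: C = (84 - 0) × 100 / (80 - 0) = 105.0000°C.
Then 105.0000 × 1.8 + 491.67 = 680.67°R.

680.67°R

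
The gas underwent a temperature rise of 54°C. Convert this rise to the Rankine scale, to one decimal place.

97.2°R

Only the scale ratio 1.8 matters for a change in temperature.
54 × 1.8 = 97.2.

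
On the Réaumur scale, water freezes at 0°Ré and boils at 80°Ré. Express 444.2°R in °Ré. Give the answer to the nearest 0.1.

First in Celsius: (444.2 - 491.67) × 5/9 = -26.3722°C.
Linearly onto the Réaumur scale: 0 + (-26.3722 / 100) × (80 - 0) = -21.1°Ré.

-21.1°Ré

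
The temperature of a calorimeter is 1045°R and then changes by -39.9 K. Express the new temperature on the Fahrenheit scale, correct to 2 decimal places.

Initial temperature in Celsius: (1045 - 491.67) × 5/9 = 307.4056°C.
The 39.9 K change is an interval; Kelvin and Celsius degrees are the same size, so ΔC = -39.9°C.
Final Celsius temperature: 307.4056 - 39.9000 = 267.5056°C.
In Fahrenheit: 267.5056 × 1.8 + 32 = 513.51°F.

513.51°F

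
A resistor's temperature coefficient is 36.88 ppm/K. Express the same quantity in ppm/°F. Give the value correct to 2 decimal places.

The quantity depends on a temperature interval, so only the ratio of degree sizes applies; the offset between the scales is irrelevant.
A change of 1°F is a change of 5/9 K, so per °F the value is 36.88 × 5/9 = 20.49.

20.49 ppm/°F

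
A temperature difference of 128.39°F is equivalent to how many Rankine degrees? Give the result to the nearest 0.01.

128.39°R

Fahrenheit and Rankine degrees are the same size, so the interval is unchanged: 128.39.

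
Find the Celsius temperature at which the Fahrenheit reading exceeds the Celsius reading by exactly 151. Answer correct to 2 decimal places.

148.75°C

Let C be the Celsius reading. The Fahrenheit reading is F = 1.8·C + 32.
Require F - C = 151: (0.8)·C + 32 = 151.
C = (151 - 32) / (0.8) = 148.75.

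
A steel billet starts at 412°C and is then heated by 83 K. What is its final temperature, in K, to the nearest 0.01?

768.15 K

The 83 K change is an interval; Kelvin and Celsius degrees are the same size, so ΔC = +83°C.
Final Celsius temperature: 412.0000 + 83.0000 = 495.0000°C.
In kelvin: 495.0000 + 273.15 = 768.15 K.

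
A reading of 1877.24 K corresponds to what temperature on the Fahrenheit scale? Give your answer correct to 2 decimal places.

2919.36°F

In Celsius: 1877.24 - 273.15 = 1604.0900°C.
In Fahrenheit: 1604.0900 × 1.8 + 32 = 2919.36°F.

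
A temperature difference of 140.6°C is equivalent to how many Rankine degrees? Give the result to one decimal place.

For a temperature interval the offset drops out; only the factor 1.8 applies.
140.6 × 1.8 = 253.1.

253.1°R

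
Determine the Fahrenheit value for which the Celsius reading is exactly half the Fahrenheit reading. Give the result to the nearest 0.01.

Let F be the Fahrenheit reading. The Celsius reading is C = 5/9·F - 17.7778.
Require C = 0.5·F: 5/9·F - 17.7778 = 0.5·F.
(1/18)·F = 17.7778  ⇒  F = 320.00.

320.00°F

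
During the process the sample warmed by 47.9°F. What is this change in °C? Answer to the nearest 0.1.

26.6°C

For a temperature interval the offset drops out; only the factor 5/9 applies.
47.9 × 5/9 = 26.6.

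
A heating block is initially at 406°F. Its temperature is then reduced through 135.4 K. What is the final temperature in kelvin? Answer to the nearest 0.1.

Initial temperature in Celsius: (406 - 32) × 5/9 = 207.7778°C.
The 135.4 K change is an interval; Kelvin and Celsius degrees are the same size, so ΔC = -135.4°C.
Final Celsius temperature: 207.7778 - 135.4000 = 72.3778°C.
In kelvin: 72.3778 + 273.15 = 345.5 K.

345.5 K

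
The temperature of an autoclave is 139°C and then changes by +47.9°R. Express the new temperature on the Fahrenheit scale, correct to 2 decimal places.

The 47.9°R change is an interval, so only the factor 5/9 applies: +47.9 × 5/9 = +26.6111°C.
Final Celsius temperature: 139.0000 + 26.6111 = 165.6111°C.
In Fahrenheit: 165.6111 × 1.8 + 32 = 330.10°F.

330.10°F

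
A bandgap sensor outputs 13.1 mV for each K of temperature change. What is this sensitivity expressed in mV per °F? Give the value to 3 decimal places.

7.278 mV per °F

The quantity depends on a temperature interval, so only the ratio of degree sizes applies; the offset between the scales is irrelevant.
A change of 1°F is a change of 5/9 K, so per °F the value is 13.1 × 5/9 = 7.278.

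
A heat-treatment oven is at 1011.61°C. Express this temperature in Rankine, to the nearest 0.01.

In Rankine: 1011.6100 × 1.8 + 491.67 = 2312.57°R.

2312.57°R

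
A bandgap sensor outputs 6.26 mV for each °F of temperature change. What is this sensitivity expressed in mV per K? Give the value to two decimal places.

The quantity depends on a temperature interval, so only the ratio of degree sizes applies; the offset between the scales is irrelevant.
A change of 1 K is a change of 1.8°F, so per K the value is 6.26 × 1.8 = 11.27.

11.27 mV per K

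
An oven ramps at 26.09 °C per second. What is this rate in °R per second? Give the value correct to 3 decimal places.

46.962 °R/second

The quantity depends on a temperature interval, so only the ratio of degree sizes applies; the offset between the scales is irrelevant.
A change of 1°C is a change of 1.8°R, so 26.09 × 1.8 = 46.962.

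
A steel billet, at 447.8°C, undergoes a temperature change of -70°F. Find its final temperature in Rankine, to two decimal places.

1227.71°R

The 70°F change is an interval, so only the factor 5/9 applies: -70 × 5/9 = -38.8889°C.
Final Celsius temperature: 447.8000 - 38.8889 = 408.9111°C.
In Rankine: 408.9111 × 1.8 + 491.67 = 1227.71°R.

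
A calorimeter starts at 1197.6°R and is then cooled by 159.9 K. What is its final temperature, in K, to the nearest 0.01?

Initial temperature in Celsius: (1197.6 - 491.67) × 5/9 = 392.1833°C.
The 159.9 K change is an interval; Kelvin and Celsius degrees are the same size, so ΔC = -159.9°C.
Final Celsius temperature: 392.1833 - 159.9000 = 232.2833°C.
In kelvin: 232.2833 + 273.15 = 505.43 K.

505.43 K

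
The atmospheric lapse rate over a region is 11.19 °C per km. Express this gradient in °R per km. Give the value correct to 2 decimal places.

Since only a temperature interval is involved, the additive offset between the scales drops out.
A change of 1°C is a change of 1.8°R, so 11.19 × 1.8 = 20.14.

20.14 °R/km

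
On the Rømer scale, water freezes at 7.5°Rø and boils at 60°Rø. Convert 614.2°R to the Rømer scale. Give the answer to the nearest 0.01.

First in Celsius: (614.2 - 491.67) × 5/9 = 68.0722°C.
Linearly onto the Rømer scale: 7.5 + (68.0722 / 100) × (60 - 7.5) = 43.24°Rø.

43.24°Rø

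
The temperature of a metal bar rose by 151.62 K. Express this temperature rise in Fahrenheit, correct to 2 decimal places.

Only the scale ratio 1.8 matters for a change in temperature.
151.62 × 1.8 = 272.92.

272.92°F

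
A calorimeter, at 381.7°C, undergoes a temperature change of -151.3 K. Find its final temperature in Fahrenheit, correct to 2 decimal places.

The 151.3 K change is an interval; Kelvin and Celsius degrees are the same size, so ΔC = -151.3°C.
Final Celsius temperature: 381.7000 - 151.3000 = 230.4000°C.
In Fahrenheit: 230.4000 × 1.8 + 32 = 446.72°F.

446.72°F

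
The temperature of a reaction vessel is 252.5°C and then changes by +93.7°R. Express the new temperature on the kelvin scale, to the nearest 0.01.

577.71 K

The 93.7°R change is an interval, so only the factor 5/9 applies: +93.7 × 5/9 = +52.0556°C.
Final Celsius temperature: 252.5000 + 52.0556 = 304.5556°C.
In kelvin: 304.5556 + 273.15 = 577.71 K.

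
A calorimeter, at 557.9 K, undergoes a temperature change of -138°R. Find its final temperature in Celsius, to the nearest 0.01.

Initial temperature in Celsius: 557.9 - 273.15 = 284.7500°C.
The 138°R change is an interval, so only the factor 5/9 applies: -138 × 5/9 = -76.6667°C.
Final Celsius temperature: 284.7500 - 76.6667 = 208.0833°C.

208.08°C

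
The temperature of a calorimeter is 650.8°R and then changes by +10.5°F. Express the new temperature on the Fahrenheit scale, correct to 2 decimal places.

201.63°F

Initial temperature in Celsius: (650.8 - 491.67) × 5/9 = 88.4056°C.
The 10.5°F change is an interval, so only the factor 5/9 applies: +10.5 × 5/9 = +5.8333°C.
Final Celsius temperature: 88.4056 + 5.8333 = 94.2389°C.
In Fahrenheit: 94.2389 × 1.8 + 32 = 201.63°F.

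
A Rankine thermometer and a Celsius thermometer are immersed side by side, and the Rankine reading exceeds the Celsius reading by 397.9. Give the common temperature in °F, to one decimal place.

-179.0°F

Let x be the Rankine reading; then the Celsius reading is 5/9·x - 273.15.
(5/9·x - 273.15) - x = -397.9  ⇒  (-4/9)·x = -124.75  ⇒  x = 280.6875°R.
In Celsius: (280.6875 - 491.67) × 5/9 = -117.2125°C.
In Fahrenheit: -117.2125 × 1.8 + 32 = -179.0°F.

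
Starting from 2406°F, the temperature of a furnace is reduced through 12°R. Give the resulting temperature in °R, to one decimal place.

Initial temperature in Celsius: (2406 - 32) × 5/9 = 1318.8889°C.
The 12°R change is an interval, so only the factor 5/9 applies: -12 × 5/9 = -6.6667°C.
Final Celsius temperature: 1318.8889 - 6.6667 = 1312.2222°C.
In Rankine: 1312.2222 × 1.8 + 491.67 = 2853.7°R.

2853.7°R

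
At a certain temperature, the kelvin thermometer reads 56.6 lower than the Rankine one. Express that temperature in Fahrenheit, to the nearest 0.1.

Let x be the Rankine reading; then the kelvin reading is 5/9·x.
(5/9·x) - x = -56.6  ⇒  (-4/9)·x = -56.6  ⇒  x = 127.3500°R.
In Celsius: (127.35 - 491.67) × 5/9 = -202.4000°C.
In Fahrenheit: -202.4000 × 1.8 + 32 = -332.3°F.

-332.3°F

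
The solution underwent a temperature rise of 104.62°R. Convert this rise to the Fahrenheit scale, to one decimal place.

Rankine and Fahrenheit degrees are the same size, so the interval is unchanged: 104.6.

104.6°F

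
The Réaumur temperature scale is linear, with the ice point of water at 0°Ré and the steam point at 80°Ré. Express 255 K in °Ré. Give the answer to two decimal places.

First in Celsius: 255 - 273.15 = -18.1500°C.
Linearly onto the Réaumur scale: 0 + (-18.1500 / 100) × (80 - 0) = -14.52°Ré.

-14.52°Ré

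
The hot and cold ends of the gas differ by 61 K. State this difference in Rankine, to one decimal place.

An interval of 1 K corresponds to 1.8°R.
61 × 1.8 = 109.8.

109.8°R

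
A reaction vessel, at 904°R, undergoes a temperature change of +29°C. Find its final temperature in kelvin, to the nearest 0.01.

531.22 K

Initial temperature in Celsius: (904 - 491.67) × 5/9 = 229.0722°C.
Final Celsius temperature: 229.0722 + 29.0000 = 258.0722°C.
In kelvin: 258.0722 + 273.15 = 531.22 K.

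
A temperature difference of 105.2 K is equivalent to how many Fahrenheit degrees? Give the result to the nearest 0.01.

Only the scale ratio 1.8 matters for a change in temperature.
105.2 × 1.8 = 189.36.

189.36°F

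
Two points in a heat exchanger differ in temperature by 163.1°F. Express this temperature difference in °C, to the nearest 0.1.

For a temperature interval the offset drops out; only the factor 5/9 applies.
163.1 × 5/9 = 90.6.

90.6°C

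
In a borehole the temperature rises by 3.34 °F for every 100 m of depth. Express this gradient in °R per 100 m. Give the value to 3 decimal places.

The quantity depends on a temperature interval, so only the ratio of degree sizes applies; the offset between the scales is irrelevant.
A change of 1°F is a change of 1°R, so 3.34 × 1 = 3.340.

3.340 °R/100 m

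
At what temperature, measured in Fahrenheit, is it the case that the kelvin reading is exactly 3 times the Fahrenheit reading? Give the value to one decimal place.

Let F be the Fahrenheit reading. The kelvin reading is K = 5/9·F + 255.372.
Require K = 3·F: 5/9·F + 255.372 = 3·F.
(-22/9)·F = -255.372  ⇒  F = 104.5.

104.5°F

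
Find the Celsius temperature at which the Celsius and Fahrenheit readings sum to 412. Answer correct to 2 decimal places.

Let C be the Celsius reading. The Fahrenheit reading is F = 1.8·C + 32.
Require C + F = 412: (2.8)·C + 32 = 412.
C = (412 - 32) / (2.8) = 135.71.

135.71°C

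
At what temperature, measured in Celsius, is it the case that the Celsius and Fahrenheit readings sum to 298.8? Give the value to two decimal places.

Let C be the Celsius reading. The Fahrenheit reading is F = 1.8·C + 32.
Require C + F = 298.8: (2.8)·C + 32 = 298.8.
C = (298.8 - 32) / (2.8) = 95.29.

95.29°C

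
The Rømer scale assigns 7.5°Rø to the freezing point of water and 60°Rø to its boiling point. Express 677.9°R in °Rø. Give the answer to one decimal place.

First in Celsius: (677.9 - 491.67) × 5/9 = 103.4611°C.
Linearly onto the Rømer scale: 7.5 + (103.4611 / 100) × (60 - 7.5) = 61.8°Rø.

61.8°Rø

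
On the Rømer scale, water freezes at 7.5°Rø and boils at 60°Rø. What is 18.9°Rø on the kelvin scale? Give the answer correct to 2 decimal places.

294.86 K

Linear interpolation between the fixed points: C = (18.9 - 7.5) × 100 / (60 - 7.5) = 21.7143°C.
Then 21.7143 + 273.15 = 294.86 K.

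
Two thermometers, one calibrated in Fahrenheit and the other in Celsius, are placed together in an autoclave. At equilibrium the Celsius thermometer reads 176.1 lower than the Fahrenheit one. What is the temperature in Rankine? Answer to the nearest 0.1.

Let x be the Fahrenheit reading; then the Celsius reading is 5/9·x - 17.7778.
(5/9·x - 17.7778) - x = -176.1  ⇒  (-4/9)·x = -158.322  ⇒  x = 356.2250°F.
In Celsius: (356.225 - 32) × 5/9 = 180.1250°C.
In Rankine: 180.1250 × 1.8 + 491.67 = 815.9°R.

815.9°R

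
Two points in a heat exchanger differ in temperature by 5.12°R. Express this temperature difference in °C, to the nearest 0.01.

For a temperature interval the offset drops out; only the factor 5/9 applies.
5.12 × 5/9 = 2.84.

2.84°C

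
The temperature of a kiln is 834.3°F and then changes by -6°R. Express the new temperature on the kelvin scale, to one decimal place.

715.5 K

Initial temperature in Celsius: (834.3 - 32) × 5/9 = 445.7222°C.
The 6°R change is an interval, so only the factor 5/9 applies: -6 × 5/9 = -3.3333°C.
Final Celsius temperature: 445.7222 - 3.3333 = 442.3889°C.
In kelvin: 442.3889 + 273.15 = 715.5 K.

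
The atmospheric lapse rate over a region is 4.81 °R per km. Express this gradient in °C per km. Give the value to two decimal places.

Since only a temperature interval is involved, the additive offset between the scales drops out.
A change of 1°R is a change of 5/9°C, so 4.81 × 5/9 = 2.67.

2.67 °C/km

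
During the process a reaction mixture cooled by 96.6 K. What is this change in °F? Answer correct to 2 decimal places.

Only the scale ratio 1.8 matters for a change in temperature.
96.6 × 1.8 = 173.88.

173.88°F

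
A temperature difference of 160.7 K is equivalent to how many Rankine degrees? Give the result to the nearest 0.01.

An interval of 1 K corresponds to 1.8°R.
160.7 × 1.8 = 289.26.

289.26°R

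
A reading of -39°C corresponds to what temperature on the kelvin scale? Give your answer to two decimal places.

234.15 K

In kelvin: -39.0000 + 273.15 = 234.15 K.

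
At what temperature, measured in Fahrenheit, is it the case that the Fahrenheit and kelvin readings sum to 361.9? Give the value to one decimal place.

68.5°F

Let F be the Fahrenheit reading. The kelvin reading is K = 5/9·F + 255.372.
Require F + K = 361.9: (14/9)·F + 255.372 = 361.9.
F = (361.9 - 255.372) / (14/9) = 68.5.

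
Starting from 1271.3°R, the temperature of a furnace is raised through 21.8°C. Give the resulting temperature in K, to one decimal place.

Initial temperature in Celsius: (1271.3 - 491.67) × 5/9 = 433.1278°C.
Final Celsius temperature: 433.1278 + 21.8000 = 454.9278°C.
In kelvin: 454.9278 + 273.15 = 728.1 K.

728.1 K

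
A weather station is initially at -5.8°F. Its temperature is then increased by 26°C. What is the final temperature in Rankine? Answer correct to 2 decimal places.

Initial temperature in Celsius: (-5.8 - 32) × 5/9 = -21.0000°C.
Final Celsius temperature: -21.0000 + 26.0000 = 5.0000°C.
In Rankine: 5.0000 × 1.8 + 491.67 = 500.67°R.

500.67°R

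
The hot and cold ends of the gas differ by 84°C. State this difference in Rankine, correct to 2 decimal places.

151.20°R

For a temperature interval the offset drops out; only the factor 1.8 applies.
84 × 1.8 = 151.20.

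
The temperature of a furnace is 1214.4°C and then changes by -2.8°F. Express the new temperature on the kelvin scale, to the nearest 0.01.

The 2.8°F change is an interval, so only the factor 5/9 applies: -2.8 × 5/9 = -1.5556°C.
Final Celsius temperature: 1214.4000 - 1.5556 = 1212.8444°C.
In kelvin: 1212.8444 + 273.15 = 1485.99 K.

1485.99 K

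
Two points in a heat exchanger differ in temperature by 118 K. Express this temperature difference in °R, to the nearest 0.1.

212.4°R

Only the scale ratio 1.8 matters for a change in temperature.
118 × 1.8 = 212.4.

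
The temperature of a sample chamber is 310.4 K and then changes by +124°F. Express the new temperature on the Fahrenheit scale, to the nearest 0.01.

223.05°F

Initial temperature in Celsius: 310.4 - 273.15 = 37.2500°C.
The 124°F change is an interval, so only the factor 5/9 applies: +124 × 5/9 = +68.8889°C.
Final Celsius temperature: 37.2500 + 68.8889 = 106.1389°C.
In Fahrenheit: 106.1389 × 1.8 + 32 = 223.05°F.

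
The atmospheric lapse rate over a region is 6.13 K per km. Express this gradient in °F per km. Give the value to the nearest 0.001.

11.034 °F/km

The quantity depends on a temperature interval, so only the ratio of degree sizes applies; the offset between the scales is irrelevant.
A change of 1 K is a change of 1.8°F, so 6.13 × 1.8 = 11.034.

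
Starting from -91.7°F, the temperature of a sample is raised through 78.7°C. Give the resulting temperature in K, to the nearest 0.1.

Initial temperature in Celsius: (-91.7 - 32) × 5/9 = -68.7222°C.
Final Celsius temperature: -68.7222 + 78.7000 = 9.9778°C.
In kelvin: 9.9778 + 273.15 = 283.1 K.

283.1 K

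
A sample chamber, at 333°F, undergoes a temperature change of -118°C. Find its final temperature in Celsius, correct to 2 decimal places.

49.22°C

Initial temperature in Celsius: (333 - 32) × 5/9 = 167.2222°C.
Final Celsius temperature: 167.2222 - 118.0000 = 49.2222°C.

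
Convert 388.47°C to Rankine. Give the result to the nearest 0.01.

In Rankine: 388.4700 × 1.8 + 491.67 = 1190.92°R.

1190.92°R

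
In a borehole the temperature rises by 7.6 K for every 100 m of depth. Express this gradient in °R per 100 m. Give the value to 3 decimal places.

The quantity depends on a temperature interval, so only the ratio of degree sizes applies; the offset between the scales is irrelevant.
A change of 1 K is a change of 1.8°R, so 7.6 × 1.8 = 13.680.

13.680 °R/100 m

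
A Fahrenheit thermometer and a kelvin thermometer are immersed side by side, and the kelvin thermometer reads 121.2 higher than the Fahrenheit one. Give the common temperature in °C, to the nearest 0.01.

149.94°C

Let x be the Fahrenheit reading; then the kelvin reading is 5/9·x + 255.372.
(5/9·x + 255.372) - x = 121.2  ⇒  (-4/9)·x = -134.172  ⇒  x = 301.8875°F.
In Celsius: (301.8875 - 32) × 5/9 = 149.94°C.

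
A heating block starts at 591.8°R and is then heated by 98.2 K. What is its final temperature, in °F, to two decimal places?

Initial temperature in Celsius: (591.8 - 491.67) × 5/9 = 55.6278°C.
The 98.2 K change is an interval; Kelvin and Celsius degrees are the same size, so ΔC = +98.2°C.
Final Celsius temperature: 55.6278 + 98.2000 = 153.8278°C.
In Fahrenheit: 153.8278 × 1.8 + 32 = 308.89°F.

308.89°F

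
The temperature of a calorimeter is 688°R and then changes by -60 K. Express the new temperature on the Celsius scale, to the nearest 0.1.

49.1°C

Initial temperature in Celsius: (688 - 491.67) × 5/9 = 109.0722°C.
The 60 K change is an interval; Kelvin and Celsius degrees are the same size, so ΔC = -60°C.
Final Celsius temperature: 109.0722 - 60.0000 = 49.0722°C.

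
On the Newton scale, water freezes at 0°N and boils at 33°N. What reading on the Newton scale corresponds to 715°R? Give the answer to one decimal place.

40.9°N

First in Celsius: (715 - 491.67) × 5/9 = 124.0722°C.
Linearly onto the Newton scale: 0 + (124.0722 / 100) × (33 - 0) = 40.9°N.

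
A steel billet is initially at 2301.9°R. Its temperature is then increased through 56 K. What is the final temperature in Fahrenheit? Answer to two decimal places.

1943.03°F

Initial temperature in Celsius: (2301.9 - 491.67) × 5/9 = 1005.6833°C.
The 56 K change is an interval; Kelvin and Celsius degrees are the same size, so ΔC = +56°C.
Final Celsius temperature: 1005.6833 + 56.0000 = 1061.6833°C.
In Fahrenheit: 1061.6833 × 1.8 + 32 = 1943.03°F.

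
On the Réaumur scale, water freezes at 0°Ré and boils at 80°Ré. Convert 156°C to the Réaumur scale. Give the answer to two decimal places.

Linearly onto the Réaumur scale: 0 + (156.0000 / 100) × (80 - 0) = 124.80°Ré.

124.80°Ré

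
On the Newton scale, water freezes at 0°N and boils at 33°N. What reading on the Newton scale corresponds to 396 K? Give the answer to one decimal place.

First in Celsius: 396 - 273.15 = 122.8500°C.
Linearly onto the Newton scale: 0 + (122.8500 / 100) × (33 - 0) = 40.5°N.

40.5°N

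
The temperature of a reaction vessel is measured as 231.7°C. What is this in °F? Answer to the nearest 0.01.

In Fahrenheit: 231.7000 × 1.8 + 32 = 449.06°F.

449.06°F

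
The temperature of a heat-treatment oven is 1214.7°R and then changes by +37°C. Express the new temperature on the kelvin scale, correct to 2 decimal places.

711.83 K

Initial temperature in Celsius: (1214.7 - 491.67) × 5/9 = 401.6833°C.
Final Celsius temperature: 401.6833 + 37.0000 = 438.6833°C.
In kelvin: 438.6833 + 273.15 = 711.83 K.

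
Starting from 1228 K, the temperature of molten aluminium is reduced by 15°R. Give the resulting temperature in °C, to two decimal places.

Initial temperature in Celsius: 1228 - 273.15 = 954.8500°C.
The 15°R change is an interval, so only the factor 5/9 applies: -15 × 5/9 = -8.3333°C.
Final Celsius temperature: 954.8500 - 8.3333 = 946.5167°C.

946.52°C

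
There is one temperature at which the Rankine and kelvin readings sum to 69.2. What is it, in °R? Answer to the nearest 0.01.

44.49°R

Let R be the Rankine reading. The kelvin reading is K = 5/9·R.
Require R + K = 69.2: (14/9)·R = 69.2.
R = (69.2) / (14/9) = 44.49.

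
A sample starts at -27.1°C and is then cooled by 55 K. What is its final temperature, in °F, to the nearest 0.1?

The 55 K change is an interval; Kelvin and Celsius degrees are the same size, so ΔC = -55°C.
Final Celsius temperature: -27.1000 - 55.0000 = -82.1000°C.
In Fahrenheit: -82.1000 × 1.8 + 32 = -115.8°F.

-115.8°F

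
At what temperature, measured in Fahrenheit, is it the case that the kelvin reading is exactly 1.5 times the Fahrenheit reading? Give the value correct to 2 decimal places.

Let F be the Fahrenheit reading. The kelvin reading is K = 5/9·F + 255.372.
Require K = 1.5·F: 5/9·F + 255.372 = 1.5·F.
(-17/18)·F = -255.372  ⇒  F = 270.39.

270.39°F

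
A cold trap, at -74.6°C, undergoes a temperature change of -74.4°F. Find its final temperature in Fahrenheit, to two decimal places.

The 74.4°F change is an interval, so only the factor 5/9 applies: -74.4 × 5/9 = -41.3333°C.
Final Celsius temperature: -74.6000 - 41.3333 = -115.9333°C.
In Fahrenheit: -115.9333 × 1.8 + 32 = -176.68°F.

-176.68°F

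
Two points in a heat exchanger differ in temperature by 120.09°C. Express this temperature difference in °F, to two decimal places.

Only the scale ratio 1.8 matters for a change in temperature.
120.09 × 1.8 = 216.16.

216.16°F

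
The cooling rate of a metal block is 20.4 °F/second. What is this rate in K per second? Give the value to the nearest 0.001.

11.333 K/second

Since only a temperature interval is involved, the additive offset between the scales drops out.
A change of 1°F is a change of 5/9 K, so 20.4 × 5/9 = 11.333.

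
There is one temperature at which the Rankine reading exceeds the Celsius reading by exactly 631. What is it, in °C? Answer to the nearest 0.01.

Let C be the Celsius reading. The Rankine reading is R = 1.8·C + 491.67.
Require R - C = 631: (0.8)·C + 491.67 = 631.
C = (631 - 491.67) / (0.8) = 174.16.

174.16°C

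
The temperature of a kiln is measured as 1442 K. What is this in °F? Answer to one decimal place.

2135.9°F

In Celsius: 1442 - 273.15 = 1168.8500°C.
In Fahrenheit: 1168.8500 × 1.8 + 32 = 2135.9°F.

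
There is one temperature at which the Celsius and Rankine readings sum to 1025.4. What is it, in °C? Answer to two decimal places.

Let C be the Celsius reading. The Rankine reading is R = 1.8·C + 491.67.
Require C + R = 1025.4: (2.8)·C + 491.67 = 1025.4.
C = (1025.4 - 491.67) / (2.8) = 190.62.

190.62°C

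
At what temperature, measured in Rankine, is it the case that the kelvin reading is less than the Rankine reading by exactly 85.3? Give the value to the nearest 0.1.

191.9°R

Let R be the Rankine reading. The kelvin reading is K = 5/9·R.
Require K - R = -85.3: (-4/9)·R = -85.3.
R = (-85.3) / (-4/9) = 191.9.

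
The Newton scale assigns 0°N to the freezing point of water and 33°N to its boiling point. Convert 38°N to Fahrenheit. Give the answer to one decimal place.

239.3°F

Linear interpolation between the fixed points: C = (38 - 0) × 100 / (33 - 0) = 115.1515°C.
Then 115.1515 × 1.8 + 32 = 239.3°F.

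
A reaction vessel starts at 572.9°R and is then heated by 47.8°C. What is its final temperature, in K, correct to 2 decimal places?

Initial temperature in Celsius: (572.9 - 491.67) × 5/9 = 45.1278°C.
Final Celsius temperature: 45.1278 + 47.8000 = 92.9278°C.
In kelvin: 92.9278 + 273.15 = 366.08 K.

366.08 K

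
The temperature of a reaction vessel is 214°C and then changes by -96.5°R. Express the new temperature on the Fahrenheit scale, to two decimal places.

320.70°F

The 96.5°R change is an interval, so only the factor 5/9 applies: -96.5 × 5/9 = -53.6111°C.
Final Celsius temperature: 214.0000 - 53.6111 = 160.3889°C.
In Fahrenheit: 160.3889 × 1.8 + 32 = 320.70°F.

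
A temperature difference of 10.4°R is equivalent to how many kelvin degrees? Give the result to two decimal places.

5.78 K

An interval of 1°R corresponds to 5/9 K.
10.4 × 5/9 = 5.78.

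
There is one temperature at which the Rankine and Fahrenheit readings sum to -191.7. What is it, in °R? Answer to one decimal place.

134.0°R

Let R be the Rankine reading. The Fahrenheit reading is F = 1·R - 459.67.
Require R + F = -191.7: (2)·R - 459.67 = -191.7.
R = (-191.7 + 459.67) / (2) = 134.0.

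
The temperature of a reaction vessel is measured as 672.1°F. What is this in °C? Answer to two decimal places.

355.61°C

In Celsius: (672.1 - 32) × 5/9 = 355.6111°C.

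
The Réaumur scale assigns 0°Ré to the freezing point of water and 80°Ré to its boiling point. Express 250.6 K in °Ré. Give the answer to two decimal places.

First in Celsius: 250.6 - 273.15 = -22.5500°C.
Linearly onto the Réaumur scale: 0 + (-22.5500 / 100) × (80 - 0) = -18.04°Ré.

-18.04°Ré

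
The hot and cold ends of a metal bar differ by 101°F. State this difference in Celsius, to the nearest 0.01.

Only the scale ratio 5/9 matters for a change in temperature.
101 × 5/9 = 56.11.

56.11°C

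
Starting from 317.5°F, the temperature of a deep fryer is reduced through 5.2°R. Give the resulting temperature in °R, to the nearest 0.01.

Initial temperature in Celsius: (317.5 - 32) × 5/9 = 158.6111°C.
The 5.2°R change is an interval, so only the factor 5/9 applies: -5.2 × 5/9 = -2.8889°C.
Final Celsius temperature: 158.6111 - 2.8889 = 155.7222°C.
In Rankine: 155.7222 × 1.8 + 491.67 = 771.97°R.

771.97°R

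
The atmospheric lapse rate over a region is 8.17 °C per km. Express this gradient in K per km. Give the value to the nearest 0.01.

8.17 K/km

The quantity depends on a temperature interval, so only the ratio of degree sizes applies; the offset between the scales is irrelevant.
A change of 1°C is a change of 1 K, so 8.17 × 1 = 8.17.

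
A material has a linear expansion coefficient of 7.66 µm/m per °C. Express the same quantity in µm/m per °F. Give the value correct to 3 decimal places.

The quantity depends on a temperature interval, so only the ratio of degree sizes applies; the offset between the scales is irrelevant.
A change of 1°F is a change of 5/9°C, so per °F the value is 7.66 × 5/9 = 4.256.

4.256 µm/m per °F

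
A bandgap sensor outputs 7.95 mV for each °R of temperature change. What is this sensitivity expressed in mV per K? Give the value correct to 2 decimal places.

14.31 mV per K

Since only a temperature interval is involved, the additive offset between the scales drops out.
A change of 1 K is a change of 1.8°R, so per K the value is 7.95 × 1.8 = 14.31.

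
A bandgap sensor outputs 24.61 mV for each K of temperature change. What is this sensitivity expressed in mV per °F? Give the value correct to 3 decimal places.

13.672 mV per °F

Since only a temperature interval is involved, the additive offset between the scales drops out.
A change of 1°F is a change of 5/9 K, so per °F the value is 24.61 × 5/9 = 13.672.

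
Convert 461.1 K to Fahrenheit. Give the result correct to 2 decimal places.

370.31°F

In Celsius: 461.1 - 273.15 = 187.9500°C.
In Fahrenheit: 187.9500 × 1.8 + 32 = 370.31°F.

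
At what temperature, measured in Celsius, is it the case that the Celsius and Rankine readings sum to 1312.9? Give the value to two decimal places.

Let C be the Celsius reading. The Rankine reading is R = 1.8·C + 491.67.
Require C + R = 1312.9: (2.8)·C + 491.67 = 1312.9.
C = (1312.9 - 491.67) / (2.8) = 293.30.

293.30°C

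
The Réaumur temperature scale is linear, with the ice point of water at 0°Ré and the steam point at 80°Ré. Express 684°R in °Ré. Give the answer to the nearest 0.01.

85.48°Ré

First in Celsius: (684 - 491.67) × 5/9 = 106.8500°C.
Linearly onto the Réaumur scale: 0 + (106.8500 / 100) × (80 - 0) = 85.48°Ré.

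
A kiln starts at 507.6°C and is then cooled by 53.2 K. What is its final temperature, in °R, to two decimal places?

The 53.2 K change is an interval; Kelvin and Celsius degrees are the same size, so ΔC = -53.2°C.
Final Celsius temperature: 507.6000 - 53.2000 = 454.4000°C.
In Rankine: 454.4000 × 1.8 + 491.67 = 1309.59°R.

1309.59°R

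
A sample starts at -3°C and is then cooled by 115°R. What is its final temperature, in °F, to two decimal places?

The 115°R change is an interval, so only the factor 5/9 applies: -115 × 5/9 = -63.8889°C.
Final Celsius temperature: -3.0000 - 63.8889 = -66.8889°C.
In Fahrenheit: -66.8889 × 1.8 + 32 = -88.40°F.

-88.40°F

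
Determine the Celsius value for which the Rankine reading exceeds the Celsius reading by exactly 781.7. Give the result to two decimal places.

Let C be the Celsius reading. The Rankine reading is R = 1.8·C + 491.67.
Require R - C = 781.7: (0.8)·C + 491.67 = 781.7.
C = (781.7 - 491.67) / (0.8) = 362.54.

362.54°C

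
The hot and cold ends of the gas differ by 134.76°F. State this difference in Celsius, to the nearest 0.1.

74.9°C

For a temperature interval the offset drops out; only the factor 5/9 applies.
134.76 × 5/9 = 74.9.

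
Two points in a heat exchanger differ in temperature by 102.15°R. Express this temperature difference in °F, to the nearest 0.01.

Rankine and Fahrenheit degrees are the same size, so the interval is unchanged: 102.15.

102.15°F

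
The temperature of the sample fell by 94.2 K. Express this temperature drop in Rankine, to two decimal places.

For a temperature interval the offset drops out; only the factor 1.8 applies.
94.2 × 1.8 = 169.56.

169.56°R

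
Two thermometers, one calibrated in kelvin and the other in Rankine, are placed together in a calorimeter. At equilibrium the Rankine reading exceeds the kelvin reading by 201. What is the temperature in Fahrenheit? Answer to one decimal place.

-7.4°F

Let x be the kelvin reading; then the Rankine reading is 1.8·x.
(1.8·x) - x = 201  ⇒  (0.8)·x = 201  ⇒  x = 251.2500 K.
In Celsius: 251.25 - 273.15 = -21.9000°C.
In Fahrenheit: -21.9000 × 1.8 + 32 = -7.4°F.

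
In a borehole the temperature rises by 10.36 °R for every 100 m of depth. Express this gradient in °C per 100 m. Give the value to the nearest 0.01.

The quantity depends on a temperature interval, so only the ratio of degree sizes applies; the offset between the scales is irrelevant.
A change of 1°R is a change of 5/9°C, so 10.36 × 5/9 = 5.76.

5.76 °C/100 m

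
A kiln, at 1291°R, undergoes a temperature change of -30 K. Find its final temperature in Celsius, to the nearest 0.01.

Initial temperature in Celsius: (1291 - 491.67) × 5/9 = 444.0722°C.
The 30 K change is an interval; Kelvin and Celsius degrees are the same size, so ΔC = -30°C.
Final Celsius temperature: 444.0722 - 30.0000 = 414.0722°C.

414.07°C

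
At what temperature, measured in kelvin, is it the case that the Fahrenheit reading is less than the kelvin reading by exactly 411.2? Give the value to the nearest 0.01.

Let K be the kelvin reading. The Fahrenheit reading is F = 1.8·K - 459.67.
Require F - K = -411.2: (0.8)·K - 459.67 = -411.2.
K = (-411.2 + 459.67) / (0.8) = 60.59.

60.59 K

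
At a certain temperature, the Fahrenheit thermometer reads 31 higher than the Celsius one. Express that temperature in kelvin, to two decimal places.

Let x be the Celsius reading; then the Fahrenheit reading is 1.8·x + 32.
(1.8·x + 32) - x = 31  ⇒  (0.8)·x = -1  ⇒  x = -1.2500°C.
In kelvin: -1.2500 + 273.15 = 271.90 K.

271.90 K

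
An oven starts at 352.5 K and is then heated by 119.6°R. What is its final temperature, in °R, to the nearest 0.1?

754.1°R

Initial temperature in Celsius: 352.5 - 273.15 = 79.3500°C.
The 119.6°R change is an interval, so only the factor 5/9 applies: +119.6 × 5/9 = +66.4444°C.
Final Celsius temperature: 79.3500 + 66.4444 = 145.7944°C.
In Rankine: 145.7944 × 1.8 + 491.67 = 754.1°R.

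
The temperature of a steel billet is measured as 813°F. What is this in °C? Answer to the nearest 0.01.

In Celsius: (813 - 32) × 5/9 = 433.8889°C.

433.89°C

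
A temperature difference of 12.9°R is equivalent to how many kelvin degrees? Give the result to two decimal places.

Only the scale ratio 5/9 matters for a change in temperature.
12.9 × 5/9 = 7.17.

7.17 K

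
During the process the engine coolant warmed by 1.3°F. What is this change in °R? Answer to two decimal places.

Fahrenheit and Rankine degrees are the same size, so the interval is unchanged: 1.30.

1.30°R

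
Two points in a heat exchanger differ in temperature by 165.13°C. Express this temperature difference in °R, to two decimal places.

297.23°R

For a temperature interval the offset drops out; only the factor 1.8 applies.
165.13 × 1.8 = 297.23.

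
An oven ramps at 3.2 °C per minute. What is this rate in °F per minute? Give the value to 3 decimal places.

5.760 °F/minute

Since only a temperature interval is involved, the additive offset between the scales drops out.
A change of 1°C is a change of 1.8°F, so 3.2 × 1.8 = 5.760.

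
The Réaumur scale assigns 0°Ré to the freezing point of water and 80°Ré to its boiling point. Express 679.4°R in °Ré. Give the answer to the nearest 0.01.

First in Celsius: (679.4 - 491.67) × 5/9 = 104.2944°C.
Linearly onto the Réaumur scale: 0 + (104.2944 / 100) × (80 - 0) = 83.44°Ré.

83.44°Ré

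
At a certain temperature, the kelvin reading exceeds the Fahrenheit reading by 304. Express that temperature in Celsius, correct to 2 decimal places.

-78.56°C

Let x be the Fahrenheit reading; then the kelvin reading is 5/9·x + 255.372.
(5/9·x + 255.372) - x = 304  ⇒  (-4/9)·x = 48.6278  ⇒  x = -109.4125°F.
In Celsius: (-109.4125 - 32) × 5/9 = -78.56°C.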